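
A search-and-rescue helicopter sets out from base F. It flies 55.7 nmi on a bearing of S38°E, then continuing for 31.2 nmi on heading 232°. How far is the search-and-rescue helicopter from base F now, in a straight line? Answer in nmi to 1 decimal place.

63.8 nmi

Leg 1 (S38°E, 55.7 nmi): east 55.7 sin 142° = 34.29, north 55.7 cos 142° = -43.89
Leg 2 (232°, 31.2 nmi): east 31.2 sin 232° = -24.59, north 31.2 cos 232° = -19.21
Net: 9.71 east, -63.10 north. Distance = √((9.71)² + (-63.10)²) = 63.843 nmi.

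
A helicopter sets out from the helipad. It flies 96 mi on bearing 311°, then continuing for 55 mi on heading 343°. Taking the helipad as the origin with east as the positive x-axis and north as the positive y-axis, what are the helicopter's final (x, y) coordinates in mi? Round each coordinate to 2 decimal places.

(-88.53, 115.58)

Leg 1 (311°, 96 mi): east 96 sin 311° = -72.45, north 96 cos 311° = 62.98
Leg 2 (343°, 55 mi): east 55 sin 343° = -16.08, north 55 cos 343° = 52.60
Summing: -88.53 mi east, 115.58 mi north → (-88.53, 115.58).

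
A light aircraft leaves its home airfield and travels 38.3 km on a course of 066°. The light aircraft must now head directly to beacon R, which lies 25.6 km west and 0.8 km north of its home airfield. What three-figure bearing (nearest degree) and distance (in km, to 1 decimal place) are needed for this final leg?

256°, 62.4 km

Leg 1 (066°, 38.3 km): east 38.3 sin 66° = 34.99, north 38.3 cos 66° = 15.58
Current position: (34.99, 15.58). Target: (-25.6, 0.8). Remaining: Δeast = -60.59, Δnorth = -14.78.
Bearing = atan2(-60.59, -14.78) mod 360° = 256.29°; distance = √((-60.59)² + (-14.78)²) = 62.365 km.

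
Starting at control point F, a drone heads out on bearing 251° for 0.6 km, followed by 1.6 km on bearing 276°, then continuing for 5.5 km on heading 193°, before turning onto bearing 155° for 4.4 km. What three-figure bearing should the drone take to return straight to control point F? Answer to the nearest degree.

009°

Leg 1 (251°, 0.6 km): east 0.6 sin 251° = -0.57, north 0.6 cos 251° = -0.20
Leg 2 (276°, 1.6 km): east 1.6 sin 276° = -1.59, north 1.6 cos 276° = 0.17
Leg 3 (193°, 5.5 km): east 5.5 sin 193° = -1.24, north 5.5 cos 193° = -5.36
Leg 4 (155°, 4.4 km): east 4.4 sin 155° = 1.86, north 4.4 cos 155° = -3.99
Net displacement: -1.54 east, -9.37 north. Direction back to start is (1.54, 9.37): bearing = atan2(1.54, 9.37) mod 360° = 9.31° ≈ 009°.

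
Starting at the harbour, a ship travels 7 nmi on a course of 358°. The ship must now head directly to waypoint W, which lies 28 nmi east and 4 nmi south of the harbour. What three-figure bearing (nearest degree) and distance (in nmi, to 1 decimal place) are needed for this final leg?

111°, 30.3 nmi

Leg 1 (358°, 7 nmi): east 7 sin 358° = -0.24, north 7 cos 358° = 7.00
Current position: (-0.24, 7.00). Target: (28, -4). Remaining: Δeast = 28.24, Δnorth = -11.00.
Bearing = atan2(28.24, -11.00) mod 360° = 111.27°; distance = √((28.24)² + (-11.00)²) = 30.309 nmi.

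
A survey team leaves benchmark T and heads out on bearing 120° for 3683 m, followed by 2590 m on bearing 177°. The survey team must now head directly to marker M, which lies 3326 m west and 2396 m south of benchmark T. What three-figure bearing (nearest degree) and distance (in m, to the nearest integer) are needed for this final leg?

Leg 1 (120°, 3683 m): east 3683 sin 120° = 3189.57, north 3683 cos 120° = -1841.50
Leg 2 (177°, 2590 m): east 2590 sin 177° = 135.55, north 2590 cos 177° = -2586.45
Current position: (3325.12, -4427.95). Target: (-3326, -2396). Remaining: Δeast = -6651.12, Δnorth = 2031.95.
Bearing = atan2(-6651.12, 2031.95) mod 360° = 286.99°; distance = √((-6651.12)² + (2031.95)²) = 6954.584 m.

287°, 6955 m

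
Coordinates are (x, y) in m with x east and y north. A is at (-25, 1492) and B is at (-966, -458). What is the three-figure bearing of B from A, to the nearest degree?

206°

Δeast = -966 − -25 = -941.00; Δnorth = -458 − 1492 = -1950.00.
Bearing = atan2(Δeast, Δnorth) mod 360° = 205.76° ≈ 206°.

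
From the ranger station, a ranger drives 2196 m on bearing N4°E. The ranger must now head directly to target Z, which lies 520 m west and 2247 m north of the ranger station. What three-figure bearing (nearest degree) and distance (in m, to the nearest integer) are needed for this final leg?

Leg 1 (N4°E, 2196 m): east 2196 sin 4° = 153.19, north 2196 cos 4° = 2190.65
Current position: (153.19, 2190.65). Target: (-520, 2247). Remaining: Δeast = -673.19, Δnorth = 56.35.
Bearing = atan2(-673.19, 56.35) mod 360° = 274.78°; distance = √((-673.19)² + (56.35)²) = 675.539 m.

275°, 676 m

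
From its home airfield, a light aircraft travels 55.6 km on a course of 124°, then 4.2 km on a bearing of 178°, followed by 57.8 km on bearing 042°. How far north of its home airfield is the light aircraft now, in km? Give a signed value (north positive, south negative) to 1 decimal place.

Leg 1 (124°, 55.6 km): east 55.6 sin 124° = 46.09, north 55.6 cos 124° = -31.09
Leg 2 (178°, 4.2 km): east 4.2 sin 178° = 0.15, north 4.2 cos 178° = -4.20
Leg 3 (042°, 57.8 km): east 57.8 sin 42° = 38.68, north 57.8 cos 42° = 42.95
Net north component: 7.67 km.

7.7 km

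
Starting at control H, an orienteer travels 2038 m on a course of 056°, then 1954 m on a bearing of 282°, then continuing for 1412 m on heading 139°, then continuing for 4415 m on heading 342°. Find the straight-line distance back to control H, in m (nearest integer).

4725 m

Leg 1 (056°, 2038 m): east 2038 sin 56° = 1689.58, north 2038 cos 56° = 1139.64
Leg 2 (282°, 1954 m): east 1954 sin 282° = -1911.30, north 1954 cos 282° = 406.26
Leg 3 (139°, 1412 m): east 1412 sin 139° = 926.36, north 1412 cos 139° = -1065.65
Leg 4 (342°, 4415 m): east 4415 sin 342° = -1364.31, north 4415 cos 342° = 4198.91
Net: -659.68 east, 4679.16 north. Distance = √((-659.68)² + (4679.16)²) = 4725.432 m.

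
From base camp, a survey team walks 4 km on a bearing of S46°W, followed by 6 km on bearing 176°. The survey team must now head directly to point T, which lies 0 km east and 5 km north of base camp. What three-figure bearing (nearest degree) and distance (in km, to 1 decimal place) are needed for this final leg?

010°, 14.0 km

Leg 1 (S46°W, 4 km): east 4 sin 226° = -2.88, north 4 cos 226° = -2.78
Leg 2 (176°, 6 km): east 6 sin 176° = 0.42, north 6 cos 176° = -5.99
Current position: (-2.46, -8.76). Target: (0, 5). Remaining: Δeast = 2.46, Δnorth = 13.76.
Bearing = atan2(2.46, 13.76) mod 360° = 10.13°; distance = √((2.46)² + (13.76)²) = 13.982 km.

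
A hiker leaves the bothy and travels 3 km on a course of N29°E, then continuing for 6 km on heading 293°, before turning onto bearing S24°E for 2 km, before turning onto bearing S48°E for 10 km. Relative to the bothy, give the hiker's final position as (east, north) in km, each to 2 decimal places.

Leg 1 (N29°E, 3 km): east 3 sin 29° = 1.45, north 3 cos 29° = 2.62
Leg 2 (293°, 6 km): east 6 sin 293° = -5.52, north 6 cos 293° = 2.34
Leg 3 (S24°E, 2 km): east 2 sin 156° = 0.81, north 2 cos 156° = -1.83
Leg 4 (S48°E, 10 km): east 10 sin 132° = 7.43, north 10 cos 132° = -6.69
Summing: 4.18 km east, -3.55 km north → (4.18, -3.55).

(4.18, -3.55)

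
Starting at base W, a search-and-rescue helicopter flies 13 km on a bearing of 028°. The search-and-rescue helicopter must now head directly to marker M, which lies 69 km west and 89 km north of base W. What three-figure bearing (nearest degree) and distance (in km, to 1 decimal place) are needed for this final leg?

316°, 107.9 km

Leg 1 (028°, 13 km): east 13 sin 28° = 6.10, north 13 cos 28° = 11.48
Current position: (6.10, 11.48). Target: (-69, 89). Remaining: Δeast = -75.10, Δnorth = 77.52.
Bearing = atan2(-75.10, 77.52) mod 360° = 315.91°; distance = √((-75.10)² + (77.52)²) = 107.936 km.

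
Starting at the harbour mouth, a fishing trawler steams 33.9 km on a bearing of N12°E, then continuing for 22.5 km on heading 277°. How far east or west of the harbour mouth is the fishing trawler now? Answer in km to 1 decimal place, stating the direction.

Leg 1 (N12°E, 33.9 km): east 33.9 sin 12° = 7.05, north 33.9 cos 12° = 33.16
Leg 2 (277°, 22.5 km): east 22.5 sin 277° = -22.33, north 22.5 cos 277° = 2.74
Net east component: -15.28 km.

15.3 km west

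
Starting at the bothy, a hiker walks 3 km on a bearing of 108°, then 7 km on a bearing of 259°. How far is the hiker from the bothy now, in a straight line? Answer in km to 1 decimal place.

4.6 km

Leg 1 (108°, 3 km): east 3 sin 108° = 2.85, north 3 cos 108° = -0.93
Leg 2 (259°, 7 km): east 7 sin 259° = -6.87, north 7 cos 259° = -1.34
Net: -4.02 east, -2.26 north. Distance = √((-4.02)² + (-2.26)²) = 4.612 km.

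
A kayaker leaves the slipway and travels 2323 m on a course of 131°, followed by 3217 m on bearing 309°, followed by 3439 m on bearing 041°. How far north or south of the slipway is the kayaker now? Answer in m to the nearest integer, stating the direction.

Leg 1 (131°, 2323 m): east 2323 sin 131° = 1753.19, north 2323 cos 131° = -1524.03
Leg 2 (309°, 3217 m): east 3217 sin 309° = -2500.08, north 3217 cos 309° = 2024.52
Leg 3 (041°, 3439 m): east 3439 sin 41° = 2256.19, north 3439 cos 41° = 2595.45
Net north component: 3095.94 m.

3096 m north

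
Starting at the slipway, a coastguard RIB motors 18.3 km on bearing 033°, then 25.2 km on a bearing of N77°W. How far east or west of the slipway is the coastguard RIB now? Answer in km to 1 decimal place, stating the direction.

Leg 1 (033°, 18.3 km): east 18.3 sin 33° = 9.97, north 18.3 cos 33° = 15.35
Leg 2 (N77°W, 25.2 km): east 25.2 sin 283° = -24.55, north 25.2 cos 283° = 5.67
Net east component: -14.59 km.

14.6 km west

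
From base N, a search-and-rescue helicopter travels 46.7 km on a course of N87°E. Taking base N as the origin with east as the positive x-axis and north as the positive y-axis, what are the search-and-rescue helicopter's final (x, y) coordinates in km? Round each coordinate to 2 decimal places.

(46.64, 2.44)

Leg 1 (N87°E, 46.7 km): east 46.7 sin 87° = 46.64, north 46.7 cos 87° = 2.44
Summing: 46.64 km east, 2.44 km north → (46.64, 2.44).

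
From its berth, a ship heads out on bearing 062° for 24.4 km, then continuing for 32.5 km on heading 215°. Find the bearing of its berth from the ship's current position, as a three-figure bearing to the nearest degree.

349°

Leg 1 (062°, 24.4 km): east 24.4 sin 62° = 21.54, north 24.4 cos 62° = 11.46
Leg 2 (215°, 32.5 km): east 32.5 sin 215° = -18.64, north 32.5 cos 215° = -26.62
Net displacement: 2.90 east, -15.17 north. Direction back to start is (-2.90, 15.17): bearing = atan2(-2.90, 15.17) mod 360° = 349.17° ≈ 349°.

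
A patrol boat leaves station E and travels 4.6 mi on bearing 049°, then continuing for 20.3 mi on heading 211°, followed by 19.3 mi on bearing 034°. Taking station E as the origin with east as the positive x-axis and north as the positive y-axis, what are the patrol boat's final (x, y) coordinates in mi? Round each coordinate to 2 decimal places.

Leg 1 (049°, 4.6 mi): east 4.6 sin 49° = 3.47, north 4.6 cos 49° = 3.02
Leg 2 (211°, 20.3 mi): east 20.3 sin 211° = -10.46, north 20.3 cos 211° = -17.40
Leg 3 (034°, 19.3 mi): east 19.3 sin 34° = 10.79, north 19.3 cos 34° = 16.00
Summing: 3.81 mi east, 1.62 mi north → (3.81, 1.62).

(3.81, 1.62)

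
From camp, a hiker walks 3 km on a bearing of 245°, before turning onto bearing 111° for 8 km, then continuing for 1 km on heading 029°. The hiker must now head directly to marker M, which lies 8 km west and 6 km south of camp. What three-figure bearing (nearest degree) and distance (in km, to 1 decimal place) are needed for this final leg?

258°, 13.5 km

Leg 1 (245°, 3 km): east 3 sin 245° = -2.72, north 3 cos 245° = -1.27
Leg 2 (111°, 8 km): east 8 sin 111° = 7.47, north 8 cos 111° = -2.87
Leg 3 (029°, 1 km): east 1 sin 29° = 0.48, north 1 cos 29° = 0.87
Current position: (5.23, -3.26). Target: (-8, -6). Remaining: Δeast = -13.23, Δnorth = -2.74.
Bearing = atan2(-13.23, -2.74) mod 360° = 258.30°; distance = √((-13.23)² + (-2.74)²) = 13.515 km.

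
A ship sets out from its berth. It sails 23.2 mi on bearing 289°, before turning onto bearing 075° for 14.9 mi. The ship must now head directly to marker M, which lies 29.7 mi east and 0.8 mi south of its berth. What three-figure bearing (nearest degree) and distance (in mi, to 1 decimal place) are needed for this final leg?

108°, 39.2 mi

Leg 1 (289°, 23.2 mi): east 23.2 sin 289° = -21.94, north 23.2 cos 289° = 7.55
Leg 2 (075°, 14.9 mi): east 14.9 sin 75° = 14.39, north 14.9 cos 75° = 3.86
Current position: (-7.54, 11.41). Target: (29.7, -0.8). Remaining: Δeast = 37.24, Δnorth = -12.21.
Bearing = atan2(37.24, -12.21) mod 360° = 108.15°; distance = √((37.24)² + (-12.21)²) = 39.194 mi.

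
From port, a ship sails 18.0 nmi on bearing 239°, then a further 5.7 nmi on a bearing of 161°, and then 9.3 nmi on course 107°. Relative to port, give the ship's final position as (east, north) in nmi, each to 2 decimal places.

(-4.68, -17.38)

Leg 1 (239°, 18.0 nmi): east 18.0 sin 239° = -15.43, north 18.0 cos 239° = -9.27
Leg 2 (161°, 5.7 nmi): east 5.7 sin 161° = 1.86, north 5.7 cos 161° = -5.39
Leg 3 (107°, 9.3 nmi): east 9.3 sin 107° = 8.89, north 9.3 cos 107° = -2.72
Summing: -4.68 nmi east, -17.38 nmi north → (-4.68, -17.38).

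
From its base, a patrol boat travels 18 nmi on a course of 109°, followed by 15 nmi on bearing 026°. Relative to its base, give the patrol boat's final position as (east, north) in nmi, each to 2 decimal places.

Leg 1 (109°, 18 nmi): east 18 sin 109° = 17.02, north 18 cos 109° = -5.86
Leg 2 (026°, 15 nmi): east 15 sin 26° = 6.58, north 15 cos 26° = 13.48
Summing: 23.59 nmi east, 7.62 nmi north → (23.59, 7.62).

(23.59, 7.62)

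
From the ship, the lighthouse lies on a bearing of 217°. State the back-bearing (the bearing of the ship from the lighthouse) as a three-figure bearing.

037°

Back-bearing = 217° − 180° = 037°.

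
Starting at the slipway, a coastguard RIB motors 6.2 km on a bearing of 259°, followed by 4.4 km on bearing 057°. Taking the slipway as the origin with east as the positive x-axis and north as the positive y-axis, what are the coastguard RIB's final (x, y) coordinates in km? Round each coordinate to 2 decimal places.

Leg 1 (259°, 6.2 km): east 6.2 sin 259° = -6.09, north 6.2 cos 259° = -1.18
Leg 2 (057°, 4.4 km): east 4.4 sin 57° = 3.69, north 4.4 cos 57° = 2.40
Summing: -2.40 km east, 1.21 km north → (-2.40, 1.21).

(-2.40, 1.21)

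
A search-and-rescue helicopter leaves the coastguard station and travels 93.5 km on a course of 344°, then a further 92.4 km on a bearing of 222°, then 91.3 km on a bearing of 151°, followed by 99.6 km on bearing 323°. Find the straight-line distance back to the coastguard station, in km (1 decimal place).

105.4 km

Leg 1 (344°, 93.5 km): east 93.5 sin 344° = -25.77, north 93.5 cos 344° = 89.88
Leg 2 (222°, 92.4 km): east 92.4 sin 222° = -61.83, north 92.4 cos 222° = -68.67
Leg 3 (151°, 91.3 km): east 91.3 sin 151° = 44.26, north 91.3 cos 151° = -79.85
Leg 4 (323°, 99.6 km): east 99.6 sin 323° = -59.94, north 99.6 cos 323° = 79.54
Net: -103.28 east, 20.90 north. Distance = √((-103.28)² + (20.90)²) = 105.371 km.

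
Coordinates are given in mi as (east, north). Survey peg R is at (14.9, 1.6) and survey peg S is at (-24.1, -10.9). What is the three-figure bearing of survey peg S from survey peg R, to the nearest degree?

252°

Δeast = -24.1 − 14.9 = -39.00; Δnorth = -10.9 − 1.6 = -12.50.
Bearing = atan2(Δeast, Δnorth) mod 360° = 252.23° ≈ 252°.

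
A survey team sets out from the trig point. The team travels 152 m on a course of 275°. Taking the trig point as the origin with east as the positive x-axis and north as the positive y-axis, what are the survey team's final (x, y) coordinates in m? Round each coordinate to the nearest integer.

Leg 1 (275°, 152 m): east 152 sin 275° = -151.42, north 152 cos 275° = 13.25
Summing: -151.42 m east, 13.25 m north → (-151, 13).

(-151, 13)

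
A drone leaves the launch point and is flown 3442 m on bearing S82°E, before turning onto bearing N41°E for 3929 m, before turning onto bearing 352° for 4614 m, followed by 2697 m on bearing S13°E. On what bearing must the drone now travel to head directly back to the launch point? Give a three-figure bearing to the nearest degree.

233°

Leg 1 (S82°E, 3442 m): east 3442 sin 98° = 3408.50, north 3442 cos 98° = -479.03
Leg 2 (N41°E, 3929 m): east 3929 sin 41° = 2577.66, north 3929 cos 41° = 2965.25
Leg 3 (352°, 4614 m): east 4614 sin 352° = -642.14, north 4614 cos 352° = 4569.10
Leg 4 (S13°E, 2697 m): east 2697 sin 167° = 606.69, north 2697 cos 167° = -2627.88
Net displacement: 5950.71 east, 4427.44 north. Direction back to start is (-5950.71, -4427.44): bearing = atan2(-5950.71, -4427.44) mod 360° = 233.35° ≈ 233°.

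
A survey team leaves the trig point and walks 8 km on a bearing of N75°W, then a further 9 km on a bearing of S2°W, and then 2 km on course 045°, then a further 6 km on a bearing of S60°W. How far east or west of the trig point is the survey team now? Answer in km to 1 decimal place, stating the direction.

11.8 km west

Leg 1 (N75°W, 8 km): east 8 sin 285° = -7.73, north 8 cos 285° = 2.07
Leg 2 (S2°W, 9 km): east 9 sin 182° = -0.31, north 9 cos 182° = -8.99
Leg 3 (045°, 2 km): east 2 sin 45° = 1.41, north 2 cos 45° = 1.41
Leg 4 (S60°W, 6 km): east 6 sin 240° = -5.20, north 6 cos 240° = -3.00
Net east component: -11.82 km.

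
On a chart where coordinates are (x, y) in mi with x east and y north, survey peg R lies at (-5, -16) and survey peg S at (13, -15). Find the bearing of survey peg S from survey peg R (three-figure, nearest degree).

Δeast = 13 − -5 = 18.00; Δnorth = -15 − -16 = 1.00.
Bearing = atan2(Δeast, Δnorth) mod 360° = 86.82° ≈ 087°.

087°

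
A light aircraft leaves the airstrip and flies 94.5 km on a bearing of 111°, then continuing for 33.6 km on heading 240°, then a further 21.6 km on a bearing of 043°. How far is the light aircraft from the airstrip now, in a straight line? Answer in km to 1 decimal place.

81.7 km

Leg 1 (111°, 94.5 km): east 94.5 sin 111° = 88.22, north 94.5 cos 111° = -33.87
Leg 2 (240°, 33.6 km): east 33.6 sin 240° = -29.10, north 33.6 cos 240° = -16.80
Leg 3 (043°, 21.6 km): east 21.6 sin 43° = 14.73, north 21.6 cos 43° = 15.80
Net: 73.86 east, -34.87 north. Distance = √((73.86)² + (-34.87)²) = 81.673 km.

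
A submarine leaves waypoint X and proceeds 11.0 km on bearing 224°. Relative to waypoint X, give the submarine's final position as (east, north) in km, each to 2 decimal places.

Leg 1 (224°, 11.0 km): east 11.0 sin 224° = -7.64, north 11.0 cos 224° = -7.91
Summing: -7.64 km east, -7.91 km north → (-7.64, -7.91).

(-7.64, -7.91)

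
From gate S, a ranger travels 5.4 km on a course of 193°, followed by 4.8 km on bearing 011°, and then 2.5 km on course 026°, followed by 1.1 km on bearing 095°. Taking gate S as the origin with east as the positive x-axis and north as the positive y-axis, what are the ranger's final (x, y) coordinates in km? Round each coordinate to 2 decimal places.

(1.89, 1.60)

Leg 1 (193°, 5.4 km): east 5.4 sin 193° = -1.21, north 5.4 cos 193° = -5.26
Leg 2 (011°, 4.8 km): east 4.8 sin 11° = 0.92, north 4.8 cos 11° = 4.71
Leg 3 (026°, 2.5 km): east 2.5 sin 26° = 1.10, north 2.5 cos 26° = 2.25
Leg 4 (095°, 1.1 km): east 1.1 sin 95° = 1.10, north 1.1 cos 95° = -0.10
Summing: 1.89 km east, 1.60 km north → (1.89, 1.60).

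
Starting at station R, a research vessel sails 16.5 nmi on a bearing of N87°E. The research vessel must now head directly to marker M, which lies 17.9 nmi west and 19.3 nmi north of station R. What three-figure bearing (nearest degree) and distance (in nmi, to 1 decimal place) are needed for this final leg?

298°, 39.0 nmi

Leg 1 (N87°E, 16.5 nmi): east 16.5 sin 87° = 16.48, north 16.5 cos 87° = 0.86
Current position: (16.48, 0.86). Target: (-17.9, 19.3). Remaining: Δeast = -34.38, Δnorth = 18.44.
Bearing = atan2(-34.38, 18.44) mod 360° = 298.20°; distance = √((-34.38)² + (18.44)²) = 39.009 nmi.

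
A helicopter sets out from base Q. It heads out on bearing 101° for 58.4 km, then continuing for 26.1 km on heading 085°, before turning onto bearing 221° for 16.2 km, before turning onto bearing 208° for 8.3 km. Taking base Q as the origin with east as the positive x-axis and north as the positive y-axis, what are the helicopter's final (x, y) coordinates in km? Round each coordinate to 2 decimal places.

(68.80, -28.42)

Leg 1 (101°, 58.4 km): east 58.4 sin 101° = 57.33, north 58.4 cos 101° = -11.14
Leg 2 (085°, 26.1 km): east 26.1 sin 85° = 26.00, north 26.1 cos 85° = 2.27
Leg 3 (221°, 16.2 km): east 16.2 sin 221° = -10.63, north 16.2 cos 221° = -12.23
Leg 4 (208°, 8.3 km): east 8.3 sin 208° = -3.90, north 8.3 cos 208° = -7.33
Summing: 68.80 km east, -28.42 km north → (68.80, -28.42).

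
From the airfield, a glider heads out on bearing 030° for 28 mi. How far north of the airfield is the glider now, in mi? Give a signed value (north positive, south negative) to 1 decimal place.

Leg 1 (030°, 28 mi): east 28 sin 30° = 14.00, north 28 cos 30° = 24.25
Net north component: 24.25 mi.

24.2 mi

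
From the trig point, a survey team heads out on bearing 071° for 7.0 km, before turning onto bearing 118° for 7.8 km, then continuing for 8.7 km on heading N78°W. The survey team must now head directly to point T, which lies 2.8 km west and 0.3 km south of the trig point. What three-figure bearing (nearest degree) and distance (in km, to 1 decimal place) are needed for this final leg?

Leg 1 (071°, 7.0 km): east 7.0 sin 71° = 6.62, north 7.0 cos 71° = 2.28
Leg 2 (118°, 7.8 km): east 7.8 sin 118° = 6.89, north 7.8 cos 118° = -3.66
Leg 3 (N78°W, 8.7 km): east 8.7 sin 282° = -8.51, north 8.7 cos 282° = 1.81
Current position: (5.00, 0.43). Target: (-2.8, -0.3). Remaining: Δeast = -7.80, Δnorth = -0.73.
Bearing = atan2(-7.80, -0.73) mod 360° = 264.68°; distance = √((-7.80)² + (-0.73)²) = 7.829 km.

265°, 7.8 km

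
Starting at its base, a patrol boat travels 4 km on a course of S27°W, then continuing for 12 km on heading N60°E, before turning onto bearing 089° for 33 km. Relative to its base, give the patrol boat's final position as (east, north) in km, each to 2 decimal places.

(41.57, 3.01)

Leg 1 (S27°W, 4 km): east 4 sin 207° = -1.82, north 4 cos 207° = -3.56
Leg 2 (N60°E, 12 km): east 12 sin 60° = 10.39, north 12 cos 60° = 6.00
Leg 3 (089°, 33 km): east 33 sin 89° = 32.99, north 33 cos 89° = 0.58
Summing: 41.57 km east, 3.01 km north → (41.57, 3.01).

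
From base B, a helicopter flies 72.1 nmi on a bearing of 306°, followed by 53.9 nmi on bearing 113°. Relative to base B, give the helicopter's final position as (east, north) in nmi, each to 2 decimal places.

(-8.71, 21.32)

Leg 1 (306°, 72.1 nmi): east 72.1 sin 306° = -58.33, north 72.1 cos 306° = 42.38
Leg 2 (113°, 53.9 nmi): east 53.9 sin 113° = 49.62, north 53.9 cos 113° = -21.06
Summing: -8.71 nmi east, 21.32 nmi north → (-8.71, 21.32).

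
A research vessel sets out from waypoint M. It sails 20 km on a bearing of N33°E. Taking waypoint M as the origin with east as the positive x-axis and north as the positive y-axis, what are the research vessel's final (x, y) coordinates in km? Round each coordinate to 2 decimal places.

(10.89, 16.77)

Leg 1 (N33°E, 20 km): east 20 sin 33° = 10.89, north 20 cos 33° = 16.77
Summing: 10.89 km east, 16.77 km north → (10.89, 16.77).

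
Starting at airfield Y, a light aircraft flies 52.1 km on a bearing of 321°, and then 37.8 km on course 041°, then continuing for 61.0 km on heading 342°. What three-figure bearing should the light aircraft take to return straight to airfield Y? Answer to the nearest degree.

168°

Leg 1 (321°, 52.1 km): east 52.1 sin 321° = -32.79, north 52.1 cos 321° = 40.49
Leg 2 (041°, 37.8 km): east 37.8 sin 41° = 24.80, north 37.8 cos 41° = 28.53
Leg 3 (342°, 61.0 km): east 61.0 sin 342° = -18.85, north 61.0 cos 342° = 58.01
Net displacement: -26.84 east, 127.03 north. Direction back to start is (26.84, -127.03): bearing = atan2(26.84, -127.03) mod 360° = 168.07° ≈ 168°.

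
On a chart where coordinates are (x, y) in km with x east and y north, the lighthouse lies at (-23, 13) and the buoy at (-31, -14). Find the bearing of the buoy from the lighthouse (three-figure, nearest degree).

Δeast = -31 − -23 = -8.00; Δnorth = -14 − 13 = -27.00.
Bearing = atan2(Δeast, Δnorth) mod 360° = 196.50° ≈ 197°.

197°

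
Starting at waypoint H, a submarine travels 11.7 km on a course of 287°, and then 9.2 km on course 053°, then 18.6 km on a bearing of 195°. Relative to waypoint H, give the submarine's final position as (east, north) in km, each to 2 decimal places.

Leg 1 (287°, 11.7 km): east 11.7 sin 287° = -11.19, north 11.7 cos 287° = 3.42
Leg 2 (053°, 9.2 km): east 9.2 sin 53° = 7.35, north 9.2 cos 53° = 5.54
Leg 3 (195°, 18.6 km): east 18.6 sin 195° = -4.81, north 18.6 cos 195° = -17.97
Summing: -8.66 km east, -9.01 km north → (-8.66, -9.01).

(-8.66, -9.01)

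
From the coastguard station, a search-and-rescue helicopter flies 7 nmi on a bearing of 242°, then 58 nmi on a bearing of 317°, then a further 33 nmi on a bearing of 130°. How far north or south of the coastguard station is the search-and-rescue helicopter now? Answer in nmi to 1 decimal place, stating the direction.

Leg 1 (242°, 7 nmi): east 7 sin 242° = -6.18, north 7 cos 242° = -3.29
Leg 2 (317°, 58 nmi): east 58 sin 317° = -39.56, north 58 cos 317° = 42.42
Leg 3 (130°, 33 nmi): east 33 sin 130° = 25.28, north 33 cos 130° = -21.21
Net north component: 17.92 nmi.

17.9 nmi north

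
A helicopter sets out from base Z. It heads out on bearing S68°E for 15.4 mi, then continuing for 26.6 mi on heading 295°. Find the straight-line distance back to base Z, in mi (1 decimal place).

Leg 1 (S68°E, 15.4 mi): east 15.4 sin 112° = 14.28, north 15.4 cos 112° = -5.77
Leg 2 (295°, 26.6 mi): east 26.6 sin 295° = -24.11, north 26.6 cos 295° = 11.24
Net: -9.83 east, 5.47 north. Distance = √((-9.83)² + (5.47)²) = 11.250 mi.

11.3 mi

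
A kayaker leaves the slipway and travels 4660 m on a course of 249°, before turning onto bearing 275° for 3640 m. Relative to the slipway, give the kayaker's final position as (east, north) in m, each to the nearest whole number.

Leg 1 (249°, 4660 m): east 4660 sin 249° = -4350.48, north 4660 cos 249° = -1669.99
Leg 2 (275°, 3640 m): east 3640 sin 275° = -3626.15, north 3640 cos 275° = 317.25
Summing: -7976.63 m east, -1352.75 m north → (-7977, -1353).

(-7977, -1353)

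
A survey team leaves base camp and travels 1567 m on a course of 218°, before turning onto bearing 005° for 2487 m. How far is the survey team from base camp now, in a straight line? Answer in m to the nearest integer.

Leg 1 (218°, 1567 m): east 1567 sin 218° = -964.74, north 1567 cos 218° = -1234.81
Leg 2 (005°, 2487 m): east 2487 sin 5° = 216.76, north 2487 cos 5° = 2477.54
Net: -747.99 east, 1242.72 north. Distance = √((-747.99)² + (1242.72)²) = 1450.463 m.

1450 m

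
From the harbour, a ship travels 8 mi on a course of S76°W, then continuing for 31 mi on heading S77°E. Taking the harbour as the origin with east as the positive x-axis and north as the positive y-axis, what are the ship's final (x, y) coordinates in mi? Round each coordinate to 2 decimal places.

Leg 1 (S76°W, 8 mi): east 8 sin 256° = -7.76, north 8 cos 256° = -1.94
Leg 2 (S77°E, 31 mi): east 31 sin 103° = 30.21, north 31 cos 103° = -6.97
Summing: 22.44 mi east, -8.91 mi north → (22.44, -8.91).

(22.44, -8.91)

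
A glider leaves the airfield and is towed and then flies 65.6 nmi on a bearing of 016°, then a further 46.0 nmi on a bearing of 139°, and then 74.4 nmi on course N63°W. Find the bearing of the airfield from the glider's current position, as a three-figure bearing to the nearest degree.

Leg 1 (016°, 65.6 nmi): east 65.6 sin 16° = 18.08, north 65.6 cos 16° = 63.06
Leg 2 (139°, 46.0 nmi): east 46.0 sin 139° = 30.18, north 46.0 cos 139° = -34.72
Leg 3 (N63°W, 74.4 nmi): east 74.4 sin 297° = -66.29, north 74.4 cos 297° = 33.78
Net displacement: -18.03 east, 62.12 north. Direction back to start is (18.03, -62.12): bearing = atan2(18.03, -62.12) mod 360° = 163.81° ≈ 164°.

164°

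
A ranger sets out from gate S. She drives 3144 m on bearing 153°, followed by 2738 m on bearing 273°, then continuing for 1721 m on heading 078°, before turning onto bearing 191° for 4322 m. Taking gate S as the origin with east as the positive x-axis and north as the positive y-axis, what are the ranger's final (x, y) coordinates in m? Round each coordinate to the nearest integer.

(-448, -6543)

Leg 1 (153°, 3144 m): east 3144 sin 153° = 1427.35, north 3144 cos 153° = -2801.32
Leg 2 (273°, 2738 m): east 2738 sin 273° = -2734.25, north 2738 cos 273° = 143.30
Leg 3 (078°, 1721 m): east 1721 sin 78° = 1683.39, north 1721 cos 78° = 357.82
Leg 4 (191°, 4322 m): east 4322 sin 191° = -824.68, north 4322 cos 191° = -4242.59
Summing: -448.19 m east, -6542.81 m north → (-448, -6543).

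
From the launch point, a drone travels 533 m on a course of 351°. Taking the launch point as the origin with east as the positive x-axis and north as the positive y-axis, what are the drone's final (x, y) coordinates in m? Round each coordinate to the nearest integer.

Leg 1 (351°, 533 m): east 533 sin 351° = -83.38, north 533 cos 351° = 526.44
Summing: -83.38 m east, 526.44 m north → (-83, 526).

(-83, 526)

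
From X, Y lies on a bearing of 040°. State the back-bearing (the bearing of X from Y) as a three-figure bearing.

220°

Back-bearing = 040° + 180° = 220°.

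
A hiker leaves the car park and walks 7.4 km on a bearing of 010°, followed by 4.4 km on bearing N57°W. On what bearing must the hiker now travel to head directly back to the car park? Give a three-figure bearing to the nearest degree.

166°

Leg 1 (010°, 7.4 km): east 7.4 sin 10° = 1.28, north 7.4 cos 10° = 7.29
Leg 2 (N57°W, 4.4 km): east 4.4 sin 303° = -3.69, north 4.4 cos 303° = 2.40
Net displacement: -2.41 east, 9.68 north. Direction back to start is (2.41, -9.68): bearing = atan2(2.41, -9.68) mod 360° = 166.05° ≈ 166°.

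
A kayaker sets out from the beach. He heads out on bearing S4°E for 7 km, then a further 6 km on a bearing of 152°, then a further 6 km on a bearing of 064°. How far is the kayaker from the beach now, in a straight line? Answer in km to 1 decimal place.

13.0 km

Leg 1 (S4°E, 7 km): east 7 sin 176° = 0.49, north 7 cos 176° = -6.98
Leg 2 (152°, 6 km): east 6 sin 152° = 2.82, north 6 cos 152° = -5.30
Leg 3 (064°, 6 km): east 6 sin 64° = 5.39, north 6 cos 64° = 2.63
Net: 8.70 east, -9.65 north. Distance = √((8.70)² + (-9.65)²) = 12.992 km.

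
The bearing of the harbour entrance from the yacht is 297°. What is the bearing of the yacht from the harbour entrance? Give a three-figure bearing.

117°

Back-bearing = 297° − 180° = 117°.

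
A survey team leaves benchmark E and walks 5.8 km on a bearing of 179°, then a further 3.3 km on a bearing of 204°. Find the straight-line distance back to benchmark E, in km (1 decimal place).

8.9 km

Leg 1 (179°, 5.8 km): east 5.8 sin 179° = 0.10, north 5.8 cos 179° = -5.80
Leg 2 (204°, 3.3 km): east 3.3 sin 204° = -1.34, north 3.3 cos 204° = -3.01
Net: -1.24 east, -8.81 north. Distance = √((-1.24)² + (-8.81)²) = 8.901 km.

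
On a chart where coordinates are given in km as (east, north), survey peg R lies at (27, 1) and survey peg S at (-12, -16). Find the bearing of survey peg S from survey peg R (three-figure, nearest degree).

Δeast = -12 − 27 = -39.00; Δnorth = -16 − 1 = -17.00.
Bearing = atan2(Δeast, Δnorth) mod 360° = 246.45° ≈ 246°.

246°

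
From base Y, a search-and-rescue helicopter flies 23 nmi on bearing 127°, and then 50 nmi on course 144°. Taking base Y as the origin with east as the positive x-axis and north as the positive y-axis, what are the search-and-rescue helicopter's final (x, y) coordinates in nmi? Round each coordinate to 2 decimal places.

(47.76, -54.29)

Leg 1 (127°, 23 nmi): east 23 sin 127° = 18.37, north 23 cos 127° = -13.84
Leg 2 (144°, 50 nmi): east 50 sin 144° = 29.39, north 50 cos 144° = -40.45
Summing: 47.76 nmi east, -54.29 nmi north → (47.76, -54.29).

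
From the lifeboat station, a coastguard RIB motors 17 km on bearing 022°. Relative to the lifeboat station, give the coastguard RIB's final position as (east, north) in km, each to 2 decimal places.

(6.37, 15.76)

Leg 1 (022°, 17 km): east 17 sin 22° = 6.37, north 17 cos 22° = 15.76
Summing: 6.37 km east, 15.76 km north → (6.37, 15.76).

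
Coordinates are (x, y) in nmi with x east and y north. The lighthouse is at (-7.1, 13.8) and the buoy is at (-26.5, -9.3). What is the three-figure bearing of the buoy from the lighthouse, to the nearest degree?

220°

Δeast = -26.5 − -7.1 = -19.40; Δnorth = -9.3 − 13.8 = -23.10.
Bearing = atan2(Δeast, Δnorth) mod 360° = 220.02° ≈ 220°.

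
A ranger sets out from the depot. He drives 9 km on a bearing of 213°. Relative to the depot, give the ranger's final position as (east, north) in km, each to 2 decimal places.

Leg 1 (213°, 9 km): east 9 sin 213° = -4.90, north 9 cos 213° = -7.55
Summing: -4.90 km east, -7.55 km north → (-4.90, -7.55).

(-4.90, -7.55)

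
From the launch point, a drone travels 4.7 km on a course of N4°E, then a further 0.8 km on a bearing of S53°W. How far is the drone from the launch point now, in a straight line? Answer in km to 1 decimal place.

4.2 km

Leg 1 (N4°E, 4.7 km): east 4.7 sin 4° = 0.33, north 4.7 cos 4° = 4.69
Leg 2 (S53°W, 0.8 km): east 0.8 sin 233° = -0.64, north 0.8 cos 233° = -0.48
Net: -0.31 east, 4.21 north. Distance = √((-0.31)² + (4.21)²) = 4.219 km.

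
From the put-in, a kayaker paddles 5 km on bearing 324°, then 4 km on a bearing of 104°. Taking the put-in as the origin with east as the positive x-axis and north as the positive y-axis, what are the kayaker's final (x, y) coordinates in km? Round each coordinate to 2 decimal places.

(0.94, 3.08)

Leg 1 (324°, 5 km): east 5 sin 324° = -2.94, north 5 cos 324° = 4.05
Leg 2 (104°, 4 km): east 4 sin 104° = 3.88, north 4 cos 104° = -0.97
Summing: 0.94 km east, 3.08 km north → (0.94, 3.08).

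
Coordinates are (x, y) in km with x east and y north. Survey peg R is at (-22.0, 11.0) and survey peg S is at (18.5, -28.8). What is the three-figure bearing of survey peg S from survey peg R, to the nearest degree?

Δeast = 18.5 − -22.0 = 40.50; Δnorth = -28.8 − 11.0 = -39.80.
Bearing = atan2(Δeast, Δnorth) mod 360° = 134.50° ≈ 135°.

135°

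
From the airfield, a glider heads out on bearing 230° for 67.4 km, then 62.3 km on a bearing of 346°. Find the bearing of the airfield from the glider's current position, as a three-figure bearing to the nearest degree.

104°

Leg 1 (230°, 67.4 km): east 67.4 sin 230° = -51.63, north 67.4 cos 230° = -43.32
Leg 2 (346°, 62.3 km): east 62.3 sin 346° = -15.07, north 62.3 cos 346° = 60.45
Net displacement: -66.70 east, 17.13 north. Direction back to start is (66.70, -17.13): bearing = atan2(66.70, -17.13) mod 360° = 104.40° ≈ 104°.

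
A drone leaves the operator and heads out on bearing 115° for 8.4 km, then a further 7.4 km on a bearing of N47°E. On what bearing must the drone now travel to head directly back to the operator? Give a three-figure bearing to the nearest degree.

Leg 1 (115°, 8.4 km): east 8.4 sin 115° = 7.61, north 8.4 cos 115° = -3.55
Leg 2 (N47°E, 7.4 km): east 7.4 sin 47° = 5.41, north 7.4 cos 47° = 5.05
Net displacement: 13.03 east, 1.50 north. Direction back to start is (-13.03, -1.50): bearing = atan2(-13.03, -1.50) mod 360° = 263.44° ≈ 263°.

263°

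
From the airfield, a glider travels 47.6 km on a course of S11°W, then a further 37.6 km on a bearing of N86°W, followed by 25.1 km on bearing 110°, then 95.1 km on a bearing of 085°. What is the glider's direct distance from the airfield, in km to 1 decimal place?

Leg 1 (S11°W, 47.6 km): east 47.6 sin 191° = -9.08, north 47.6 cos 191° = -46.73
Leg 2 (N86°W, 37.6 km): east 37.6 sin 274° = -37.51, north 37.6 cos 274° = 2.62
Leg 3 (110°, 25.1 km): east 25.1 sin 110° = 23.59, north 25.1 cos 110° = -8.58
Leg 4 (085°, 95.1 km): east 95.1 sin 85° = 94.74, north 95.1 cos 85° = 8.29
Net: 71.73 east, -44.40 north. Distance = √((71.73)² + (-44.40)²) = 84.362 km.

84.4 km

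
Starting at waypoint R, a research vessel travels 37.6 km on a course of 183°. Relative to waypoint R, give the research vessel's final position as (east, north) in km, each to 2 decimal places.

(-1.97, -37.55)

Leg 1 (183°, 37.6 km): east 37.6 sin 183° = -1.97, north 37.6 cos 183° = -37.55
Summing: -1.97 km east, -37.55 km north → (-1.97, -37.55).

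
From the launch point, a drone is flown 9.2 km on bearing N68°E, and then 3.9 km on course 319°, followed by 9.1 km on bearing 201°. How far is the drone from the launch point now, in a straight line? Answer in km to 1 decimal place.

3.4 km

Leg 1 (N68°E, 9.2 km): east 9.2 sin 68° = 8.53, north 9.2 cos 68° = 3.45
Leg 2 (319°, 3.9 km): east 3.9 sin 319° = -2.56, north 3.9 cos 319° = 2.94
Leg 3 (201°, 9.1 km): east 9.1 sin 201° = -3.26, north 9.1 cos 201° = -8.50
Net: 2.71 east, -2.11 north. Distance = √((2.71)² + (-2.11)²) = 3.432 km.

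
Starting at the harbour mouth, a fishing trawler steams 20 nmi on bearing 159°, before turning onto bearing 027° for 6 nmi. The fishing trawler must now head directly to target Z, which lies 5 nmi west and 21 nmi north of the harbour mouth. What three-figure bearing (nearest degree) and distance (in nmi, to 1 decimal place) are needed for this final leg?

337°, 37.4 nmi

Leg 1 (159°, 20 nmi): east 20 sin 159° = 7.17, north 20 cos 159° = -18.67
Leg 2 (027°, 6 nmi): east 6 sin 27° = 2.72, north 6 cos 27° = 5.35
Current position: (9.89, -13.33). Target: (-5, 21). Remaining: Δeast = -14.89, Δnorth = 34.33.
Bearing = atan2(-14.89, 34.33) mod 360° = 336.55°; distance = √((-14.89)² + (34.33)²) = 37.417 nmi.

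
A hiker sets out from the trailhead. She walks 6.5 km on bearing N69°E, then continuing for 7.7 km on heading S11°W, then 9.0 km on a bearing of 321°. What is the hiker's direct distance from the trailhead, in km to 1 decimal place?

Leg 1 (N69°E, 6.5 km): east 6.5 sin 69° = 6.07, north 6.5 cos 69° = 2.33
Leg 2 (S11°W, 7.7 km): east 7.7 sin 191° = -1.47, north 7.7 cos 191° = -7.56
Leg 3 (321°, 9.0 km): east 9.0 sin 321° = -5.66, north 9.0 cos 321° = 6.99
Net: -1.06 east, 1.77 north. Distance = √((-1.06)² + (1.77)²) = 2.061 km.

2.1 km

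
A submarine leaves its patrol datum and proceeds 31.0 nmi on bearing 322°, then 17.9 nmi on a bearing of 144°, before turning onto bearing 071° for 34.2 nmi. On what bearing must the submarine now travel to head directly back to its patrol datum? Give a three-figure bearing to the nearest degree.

Leg 1 (322°, 31.0 nmi): east 31.0 sin 322° = -19.09, north 31.0 cos 322° = 24.43
Leg 2 (144°, 17.9 nmi): east 17.9 sin 144° = 10.52, north 17.9 cos 144° = -14.48
Leg 3 (071°, 34.2 nmi): east 34.2 sin 71° = 32.34, north 34.2 cos 71° = 11.13
Net displacement: 23.77 east, 21.08 north. Direction back to start is (-23.77, -21.08): bearing = atan2(-23.77, -21.08) mod 360° = 228.43° ≈ 228°.

228°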